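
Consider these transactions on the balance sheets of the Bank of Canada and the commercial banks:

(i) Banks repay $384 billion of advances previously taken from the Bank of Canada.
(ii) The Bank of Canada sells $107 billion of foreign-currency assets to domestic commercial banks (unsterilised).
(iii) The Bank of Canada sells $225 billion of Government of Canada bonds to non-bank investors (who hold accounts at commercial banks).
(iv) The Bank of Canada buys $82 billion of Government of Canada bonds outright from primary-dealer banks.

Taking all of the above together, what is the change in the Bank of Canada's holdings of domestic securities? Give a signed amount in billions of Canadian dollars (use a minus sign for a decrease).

-$143 billion

Discount-window repayment $384 billion: the Bank of Canada's securities portfolio is untouched → 0.
FX sale $107 billion: the Bank of Canada's securities portfolio is untouched → 0.
Asset sale (to non-banks) $225 billion: securities removed from the Bank of Canada's portfolio → −$225B.
OMO purchase (from banks) $82 billion: securities added to the Bank of Canada's portfolio → +$82B.
Net: 0 + 0 − 225 + 82 = -$143 billion.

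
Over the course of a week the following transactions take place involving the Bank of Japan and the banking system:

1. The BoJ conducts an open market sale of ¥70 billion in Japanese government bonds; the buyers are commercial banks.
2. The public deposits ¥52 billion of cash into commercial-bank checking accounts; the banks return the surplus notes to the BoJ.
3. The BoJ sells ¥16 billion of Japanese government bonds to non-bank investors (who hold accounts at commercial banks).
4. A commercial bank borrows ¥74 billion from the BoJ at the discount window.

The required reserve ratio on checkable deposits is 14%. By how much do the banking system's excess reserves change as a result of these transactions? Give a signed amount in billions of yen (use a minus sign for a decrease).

+¥34.96 billion

OMO sale (to banks) ¥70 billion: reserves −¥70B, deposits 0.
Currency deposit ¥52 billion: reserves +¥52B, deposits +¥52B.
Asset sale (to non-banks) ¥16 billion: reserves −¥16B, deposits −¥16B.
Discount-window loan ¥74 billion: reserves +¥74B, deposits 0.
Totals: Δreserves = +¥40B, Δdeposits = +¥36B.
Δrequired reserves = 14% × +¥36B = +¥5.04B.
Δexcess reserves = Δreserves − Δrequired = +¥40B − (+¥5.04B) = +¥34.96 billion.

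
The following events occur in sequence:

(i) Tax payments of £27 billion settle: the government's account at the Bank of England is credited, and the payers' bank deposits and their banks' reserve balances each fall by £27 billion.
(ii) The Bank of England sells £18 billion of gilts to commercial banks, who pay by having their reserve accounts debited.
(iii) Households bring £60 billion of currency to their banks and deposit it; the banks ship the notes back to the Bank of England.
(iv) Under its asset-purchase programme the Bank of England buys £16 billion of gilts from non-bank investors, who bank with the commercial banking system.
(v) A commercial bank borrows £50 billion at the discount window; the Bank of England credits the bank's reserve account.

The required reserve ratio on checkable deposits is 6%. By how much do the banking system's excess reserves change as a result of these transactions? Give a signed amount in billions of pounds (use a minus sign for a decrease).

Government account inflow £27 billion: reserves −£27B, deposits −£27B.
OMO sale (to banks) £18 billion: reserves −£18B, deposits 0.
Currency deposit £60 billion: reserves +£60B, deposits +£60B.
Asset purchase (from non-banks) £16 billion: reserves +£16B, deposits +£16B.
Discount-window loan £50 billion: reserves +£50B, deposits 0.
Totals: Δreserves = +£81B, Δdeposits = +£49B.
Δrequired reserves = 6% × +£49B = +£2.94B.
Δexcess reserves = Δreserves − Δrequired = +£81B − (+£2.94B) = +£78.06 billion.

+£78.06 billion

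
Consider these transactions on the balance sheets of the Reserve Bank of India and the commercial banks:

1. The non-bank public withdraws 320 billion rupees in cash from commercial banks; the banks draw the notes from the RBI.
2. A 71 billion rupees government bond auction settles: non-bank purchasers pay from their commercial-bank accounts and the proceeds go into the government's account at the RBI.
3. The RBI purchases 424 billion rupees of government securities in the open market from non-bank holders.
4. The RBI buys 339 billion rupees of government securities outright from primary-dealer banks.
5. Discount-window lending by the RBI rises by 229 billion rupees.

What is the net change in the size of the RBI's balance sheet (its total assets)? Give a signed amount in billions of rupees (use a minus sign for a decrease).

Currency withdrawal 320 billion rupees: only the composition of liabilities changes → 0.
Government account inflow 71 billion rupees: only the composition of liabilities changes → 0.
Asset purchase (from non-banks) 424 billion rupees: an RBI asset is acquired → +424B.
OMO purchase (from banks) 339 billion rupees: an RBI asset is acquired → +339B.
Discount-window loan 229 billion rupees: an RBI asset is acquired → +229B.
Net: 0 + 0 + 424 + 339 + 229 = +992 billion.

+992 billion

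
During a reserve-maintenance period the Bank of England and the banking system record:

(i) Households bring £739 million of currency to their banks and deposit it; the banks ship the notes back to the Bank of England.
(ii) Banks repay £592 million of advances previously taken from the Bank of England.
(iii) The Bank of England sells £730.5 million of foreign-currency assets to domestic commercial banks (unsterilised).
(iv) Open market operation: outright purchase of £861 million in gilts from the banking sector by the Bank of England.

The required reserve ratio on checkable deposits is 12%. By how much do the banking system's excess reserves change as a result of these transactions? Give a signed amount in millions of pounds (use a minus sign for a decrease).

+£188.82 million

Currency deposit £739 million: reserves +£739M, deposits +£739M.
Discount-window repayment £592 million: reserves −£592M, deposits 0.
FX sale £730.5 million: reserves −£730.5M, deposits 0.
OMO purchase (from banks) £861 million: reserves +£861M, deposits 0.
Totals: Δreserves = +£277.5M, Δdeposits = +£739M.
Δrequired reserves = 12% × +£739M = +£88.68M.
Δexcess reserves = Δreserves − Δrequired = +£277.5M − (+£88.68M) = +£188.82 million.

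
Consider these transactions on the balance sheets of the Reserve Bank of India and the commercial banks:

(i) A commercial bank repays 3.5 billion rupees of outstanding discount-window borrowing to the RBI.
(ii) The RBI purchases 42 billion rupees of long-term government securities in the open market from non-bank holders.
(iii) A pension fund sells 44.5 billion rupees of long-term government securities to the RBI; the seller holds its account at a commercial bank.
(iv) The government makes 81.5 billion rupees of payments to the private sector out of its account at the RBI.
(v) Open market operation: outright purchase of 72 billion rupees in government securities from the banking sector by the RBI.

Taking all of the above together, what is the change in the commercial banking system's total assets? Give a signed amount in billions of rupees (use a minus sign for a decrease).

Discount-window repayment 3.5 billion rupees: bank balance sheets shrink → −3.5B.
Asset purchase (from non-banks) 42 billion rupees: bank balance sheets expand → +42B.
Asset purchase (from non-banks) 44.5 billion rupees: bank balance sheets expand → +44.5B.
Government spending 81.5 billion rupees: bank balance sheets expand → +81.5B.
OMO purchase (from banks) 72 billion rupees: just an asset swap on bank balance sheets → 0.
Net: −3.5 + 42 + 44.5 + 81.5 + 0 = +164.5 billion.

+164.5 billion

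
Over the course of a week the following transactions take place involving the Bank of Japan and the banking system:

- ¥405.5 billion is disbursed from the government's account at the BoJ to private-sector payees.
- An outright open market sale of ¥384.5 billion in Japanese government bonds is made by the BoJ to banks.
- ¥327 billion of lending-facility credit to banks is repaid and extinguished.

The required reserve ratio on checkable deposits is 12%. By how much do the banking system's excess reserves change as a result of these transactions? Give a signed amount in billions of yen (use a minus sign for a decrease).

Government spending ¥405.5 billion: reserves +¥405.5B, deposits +¥405.5B.
OMO sale (to banks) ¥384.5 billion: reserves −¥384.5B, deposits 0.
Discount-window repayment ¥327 billion: reserves −¥327B, deposits 0.
Totals: Δreserves = −¥306B, Δdeposits = +¥405.5B.
Δrequired reserves = 12% × +¥405.5B = +¥48.66B.
Δexcess reserves = Δreserves − Δrequired = −¥306B − (+¥48.66B) = -¥354.66 billion.

-¥354.66 billion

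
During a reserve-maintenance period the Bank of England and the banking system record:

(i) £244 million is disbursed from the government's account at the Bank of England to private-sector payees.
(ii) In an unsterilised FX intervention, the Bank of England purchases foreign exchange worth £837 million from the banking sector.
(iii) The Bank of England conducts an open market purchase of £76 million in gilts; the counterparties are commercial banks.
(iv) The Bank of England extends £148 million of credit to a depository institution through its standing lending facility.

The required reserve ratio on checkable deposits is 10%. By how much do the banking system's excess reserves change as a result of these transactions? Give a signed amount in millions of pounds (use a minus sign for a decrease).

+£1280.6 million

Government spending £244 million: reserves +£244M, deposits +£244M.
FX purchase £837 million: reserves +£837M, deposits 0.
OMO purchase (from banks) £76 million: reserves +£76M, deposits 0.
Discount-window loan £148 million: reserves +£148M, deposits 0.
Totals: Δreserves = +£1305M, Δdeposits = +£244M.
Δrequired reserves = 10% × +£244M = +£24.4M.
Δexcess reserves = Δreserves − Δrequired = +£1305M − (+£24.4M) = +£1280.6 million.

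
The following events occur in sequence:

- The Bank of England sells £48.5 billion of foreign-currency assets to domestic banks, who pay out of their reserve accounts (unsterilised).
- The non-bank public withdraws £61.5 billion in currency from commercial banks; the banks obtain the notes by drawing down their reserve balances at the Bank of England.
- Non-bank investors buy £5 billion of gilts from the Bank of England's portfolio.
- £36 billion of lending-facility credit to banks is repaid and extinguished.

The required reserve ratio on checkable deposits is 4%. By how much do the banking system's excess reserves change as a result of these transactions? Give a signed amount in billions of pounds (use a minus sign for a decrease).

FX sale £48.5 billion: reserves −£48.5B, deposits 0.
Currency withdrawal £61.5 billion: reserves −£61.5B, deposits −£61.5B.
Asset sale (to non-banks) £5 billion: reserves −£5B, deposits −£5B.
Discount-window repayment £36 billion: reserves −£36B, deposits 0.
Totals: Δreserves = −£151B, Δdeposits = −£66.5B.
Δrequired reserves = 4% × −£66.5B = −£2.66B.
Δexcess reserves = Δreserves − Δrequired = −£151B − (−£2.66B) = -£148.34 billion.

-£148.34 billion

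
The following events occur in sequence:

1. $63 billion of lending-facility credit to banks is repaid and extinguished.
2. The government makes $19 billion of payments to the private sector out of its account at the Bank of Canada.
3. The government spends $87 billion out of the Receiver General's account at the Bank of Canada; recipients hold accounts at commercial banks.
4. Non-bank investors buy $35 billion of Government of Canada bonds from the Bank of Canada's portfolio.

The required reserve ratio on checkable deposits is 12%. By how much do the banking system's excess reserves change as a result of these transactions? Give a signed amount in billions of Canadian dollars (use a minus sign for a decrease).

Discount-window repayment $63 billion: reserves −$63B, deposits 0.
Government spending $19 billion: reserves +$19B, deposits +$19B.
Government spending $87 billion: reserves +$87B, deposits +$87B.
Asset sale (to non-banks) $35 billion: reserves −$35B, deposits −$35B.
Totals: Δreserves = +$8B, Δdeposits = +$71B.
Δrequired reserves = 12% × +$71B = +$8.52B.
Δexcess reserves = Δreserves − Δrequired = +$8B − (+$8.52B) = -$0.52 billion.

-$0.52 billion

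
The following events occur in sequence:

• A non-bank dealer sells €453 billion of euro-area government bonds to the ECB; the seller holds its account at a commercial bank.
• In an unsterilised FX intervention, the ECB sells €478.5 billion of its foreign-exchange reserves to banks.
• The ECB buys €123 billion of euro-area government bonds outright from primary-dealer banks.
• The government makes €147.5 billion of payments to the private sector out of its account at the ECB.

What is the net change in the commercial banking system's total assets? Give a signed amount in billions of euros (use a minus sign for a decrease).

+€600.5 billion

Asset purchase (from non-banks) €453 billion: bank balance sheets expand → +€453B.
FX sale €478.5 billion: just an asset swap on bank balance sheets → 0.
OMO purchase (from banks) €123 billion: just an asset swap on bank balance sheets → 0.
Government spending €147.5 billion: bank balance sheets expand → +€147.5B.
Net: 453 + 0 + 0 + 147.5 = +€600.5 billion.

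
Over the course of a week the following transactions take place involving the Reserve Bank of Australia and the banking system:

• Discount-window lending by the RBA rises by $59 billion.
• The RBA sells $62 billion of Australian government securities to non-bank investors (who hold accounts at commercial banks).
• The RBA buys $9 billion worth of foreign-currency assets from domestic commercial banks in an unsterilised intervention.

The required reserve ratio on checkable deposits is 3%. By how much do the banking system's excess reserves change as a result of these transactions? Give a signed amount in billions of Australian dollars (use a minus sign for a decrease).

Discount-window loan $59 billion: reserves +$59B, deposits 0.
Asset sale (to non-banks) $62 billion: reserves −$62B, deposits −$62B.
FX purchase $9 billion: reserves +$9B, deposits 0.
Totals: Δreserves = +$6B, Δdeposits = −$62B.
Δrequired reserves = 3% × −$62B = −$1.86B.
Δexcess reserves = Δreserves − Δrequired = +$6B − (−$1.86B) = +$7.86 billion.

+$7.86 billion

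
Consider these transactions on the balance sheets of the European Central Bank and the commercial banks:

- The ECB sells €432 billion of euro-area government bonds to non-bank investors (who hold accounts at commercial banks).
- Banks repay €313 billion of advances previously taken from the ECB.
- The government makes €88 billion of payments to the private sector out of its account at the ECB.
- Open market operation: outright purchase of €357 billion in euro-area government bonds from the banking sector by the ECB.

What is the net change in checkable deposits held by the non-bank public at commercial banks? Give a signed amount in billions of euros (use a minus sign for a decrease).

-€344 billion

ECB balance sheet:
  Assets:      Securities −€75B, Loans to banks −€313B
  Liabilities: Bank reserves −€300B, Government deposits −€88B
Commercial banking system:
  Assets:      Reserves at CB −€300B, Securities −€357B
  Liabilities: Checkable deposits −€344B, Borrowings from CB −€313B
So the change in checkable deposits held by the non-bank public at commercial banks is -€344 billion.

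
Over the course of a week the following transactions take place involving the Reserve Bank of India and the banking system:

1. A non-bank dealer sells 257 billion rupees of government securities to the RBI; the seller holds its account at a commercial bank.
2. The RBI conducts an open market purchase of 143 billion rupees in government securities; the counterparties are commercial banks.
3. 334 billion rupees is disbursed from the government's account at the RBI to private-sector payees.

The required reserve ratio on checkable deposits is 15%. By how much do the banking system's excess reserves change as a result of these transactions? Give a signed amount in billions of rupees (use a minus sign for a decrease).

Asset purchase (from non-banks) 257 billion rupees: reserves +257B, deposits +257B.
OMO purchase (from banks) 143 billion rupees: reserves +143B, deposits 0.
Government spending 334 billion rupees: reserves +334B, deposits +334B.
Totals: Δreserves = +734B, Δdeposits = +591B.
Δrequired reserves = 15% × +591B = +88.65B.
Δexcess reserves = Δreserves − Δrequired = +734B − (+88.65B) = +645.35 billion.

+645.35 billion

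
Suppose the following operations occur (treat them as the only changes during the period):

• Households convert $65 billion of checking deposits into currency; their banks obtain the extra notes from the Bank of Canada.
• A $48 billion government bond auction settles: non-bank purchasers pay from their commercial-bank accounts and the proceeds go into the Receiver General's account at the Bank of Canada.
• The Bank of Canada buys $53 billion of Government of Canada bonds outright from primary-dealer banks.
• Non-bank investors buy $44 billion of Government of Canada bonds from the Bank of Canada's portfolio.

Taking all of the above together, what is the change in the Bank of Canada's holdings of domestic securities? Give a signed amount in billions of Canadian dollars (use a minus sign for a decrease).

Bank of Canada balance sheet:
  Assets:      Securities +$9B
  Liabilities: Bank reserves −$104B, Currency in circulation +$65B, Government deposits +$48B
Commercial banking system:
  Assets:      Reserves at CB −$104B, Securities −$53B
  Liabilities: Checkable deposits −$157B
So the change in the Bank of Canada's holdings of domestic securities is +$9 billion.

+$9 billion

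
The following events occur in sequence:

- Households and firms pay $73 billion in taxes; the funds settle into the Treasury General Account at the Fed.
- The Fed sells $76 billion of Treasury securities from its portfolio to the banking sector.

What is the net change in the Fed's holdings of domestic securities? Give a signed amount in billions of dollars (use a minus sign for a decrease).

-$76 billion

Fed balance sheet:
  Assets:      Securities −$76B
  Liabilities: Bank reserves −$149B, Government deposits +$73B
So the change in the Fed's holdings of domestic securities is -$76 billion.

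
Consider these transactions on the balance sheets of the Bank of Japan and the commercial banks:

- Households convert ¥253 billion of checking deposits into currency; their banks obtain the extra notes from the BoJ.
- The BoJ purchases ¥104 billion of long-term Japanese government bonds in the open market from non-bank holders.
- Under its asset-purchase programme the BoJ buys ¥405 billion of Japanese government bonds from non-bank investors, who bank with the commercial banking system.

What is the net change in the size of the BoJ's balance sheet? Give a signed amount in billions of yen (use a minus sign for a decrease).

BoJ balance sheet:
  Assets:      Securities +¥509B
  Liabilities: Bank reserves +¥256B, Currency in circulation +¥253B
Commercial banking system:
  Assets:      Reserves at CB +¥256B
  Liabilities: Checkable deposits +¥256B
Change in total BoJ assets = +¥509 billion.

+¥509 billion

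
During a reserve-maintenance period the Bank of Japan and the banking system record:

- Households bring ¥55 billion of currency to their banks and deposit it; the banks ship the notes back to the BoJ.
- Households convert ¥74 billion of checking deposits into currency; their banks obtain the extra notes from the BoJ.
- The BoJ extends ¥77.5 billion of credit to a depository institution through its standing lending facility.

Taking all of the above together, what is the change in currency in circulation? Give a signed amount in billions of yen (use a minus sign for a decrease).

+¥19 billion

Currency deposit ¥55 billion: notes return to the central bank → −¥55B.
Currency withdrawal ¥74 billion: notes leave the central bank → +¥74B.
Discount-window loan ¥77.5 billion: no currency enters or leaves circulation → 0.
Net: −55 + 74 + 0 = +¥19 billion.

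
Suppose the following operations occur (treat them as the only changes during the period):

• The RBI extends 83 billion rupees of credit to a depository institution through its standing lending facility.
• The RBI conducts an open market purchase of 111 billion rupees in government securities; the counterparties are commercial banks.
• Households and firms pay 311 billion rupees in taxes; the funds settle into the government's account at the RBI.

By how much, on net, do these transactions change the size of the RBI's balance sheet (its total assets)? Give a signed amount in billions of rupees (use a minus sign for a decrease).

Discount-window loan 83 billion rupees: an RBI asset is acquired → +83B.
OMO purchase (from banks) 111 billion rupees: an RBI asset is acquired → +111B.
Government account inflow 311 billion rupees: only the composition of liabilities changes → 0.
Net: 83 + 111 + 0 = +194 billion.

+194 billion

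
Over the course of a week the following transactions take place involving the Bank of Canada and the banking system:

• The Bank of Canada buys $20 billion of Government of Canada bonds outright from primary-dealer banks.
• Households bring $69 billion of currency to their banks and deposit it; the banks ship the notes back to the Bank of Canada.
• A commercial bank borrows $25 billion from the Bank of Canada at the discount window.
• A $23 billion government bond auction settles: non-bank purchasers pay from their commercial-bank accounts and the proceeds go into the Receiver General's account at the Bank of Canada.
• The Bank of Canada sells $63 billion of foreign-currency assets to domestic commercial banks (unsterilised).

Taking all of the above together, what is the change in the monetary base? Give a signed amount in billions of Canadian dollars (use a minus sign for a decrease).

Bank of Canada balance sheet:
  Assets:      Securities +$20B, Loans to banks +$25B, Foreign assets −$63B
  Liabilities: Bank reserves +$28B, Currency in circulation −$69B, Government deposits +$23B
Monetary base = currency + reserves: −$69B + (+$28B) = -$41 billion.

-$41 billion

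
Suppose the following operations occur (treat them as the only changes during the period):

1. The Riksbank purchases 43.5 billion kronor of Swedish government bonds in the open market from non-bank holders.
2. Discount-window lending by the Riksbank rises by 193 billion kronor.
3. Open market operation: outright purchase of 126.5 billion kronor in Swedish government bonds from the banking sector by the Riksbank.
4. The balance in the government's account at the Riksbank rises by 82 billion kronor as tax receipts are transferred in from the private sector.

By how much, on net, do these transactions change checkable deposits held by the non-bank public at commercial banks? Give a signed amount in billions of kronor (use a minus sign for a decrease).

Asset purchase (from non-banks) 43.5 billion kronor: non-bank counterparties' bank balances rise → +43.5B.
Discount-window loan 193 billion kronor: the counterparty is a bank, so public deposits are unchanged → 0.
OMO purchase (from banks) 126.5 billion kronor: the counterparty is a bank, so public deposits are unchanged → 0.
Government account inflow 82 billion kronor: non-bank counterparties' bank balances fall → −82B.
Net: 43.5 + 0 + 0 − 82 = -38.5 billion.

-38.5 billion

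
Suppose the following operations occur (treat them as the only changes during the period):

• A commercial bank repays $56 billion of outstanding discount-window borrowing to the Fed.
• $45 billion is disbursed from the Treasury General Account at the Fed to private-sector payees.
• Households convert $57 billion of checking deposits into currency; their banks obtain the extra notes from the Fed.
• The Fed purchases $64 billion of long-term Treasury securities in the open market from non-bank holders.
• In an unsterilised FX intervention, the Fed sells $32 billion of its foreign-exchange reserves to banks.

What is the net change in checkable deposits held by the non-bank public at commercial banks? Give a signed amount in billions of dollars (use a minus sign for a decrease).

+$52 billion

Discount-window repayment $56 billion: the counterparty is a bank, so public deposits are unchanged → 0.
Government spending $45 billion: non-bank counterparties' bank balances rise → +$45B.
Currency withdrawal $57 billion: non-bank counterparties' bank balances fall → −$57B.
Asset purchase (from non-banks) $64 billion: non-bank counterparties' bank balances rise → +$64B.
FX sale $32 billion: the counterparty is a bank, so public deposits are unchanged → 0.
Net: 0 + 45 − 57 + 64 + 0 = +$52 billion.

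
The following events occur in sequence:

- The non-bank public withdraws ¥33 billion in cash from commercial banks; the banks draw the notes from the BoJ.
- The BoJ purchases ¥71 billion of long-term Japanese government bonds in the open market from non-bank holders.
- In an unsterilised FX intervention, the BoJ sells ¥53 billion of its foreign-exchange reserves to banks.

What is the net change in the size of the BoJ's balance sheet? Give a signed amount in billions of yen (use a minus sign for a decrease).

+¥18 billion

BoJ balance sheet:
  Assets:      Securities +¥71B, Foreign assets −¥53B
  Liabilities: Bank reserves −¥15B, Currency in circulation +¥33B
Change in total BoJ assets = +¥18 billion.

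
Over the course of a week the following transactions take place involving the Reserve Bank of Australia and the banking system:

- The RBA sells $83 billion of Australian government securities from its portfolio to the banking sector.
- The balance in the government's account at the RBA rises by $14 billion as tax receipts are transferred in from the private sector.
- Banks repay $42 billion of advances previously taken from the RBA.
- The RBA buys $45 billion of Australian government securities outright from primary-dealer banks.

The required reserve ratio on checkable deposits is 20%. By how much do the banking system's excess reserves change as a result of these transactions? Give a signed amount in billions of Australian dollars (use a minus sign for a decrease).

-$91.2 billion

OMO sale (to banks) $83 billion: reserves −$83B, deposits 0.
Government account inflow $14 billion: reserves −$14B, deposits −$14B.
Discount-window repayment $42 billion: reserves −$42B, deposits 0.
OMO purchase (from banks) $45 billion: reserves +$45B, deposits 0.
Totals: Δreserves = −$94B, Δdeposits = −$14B.
Δrequired reserves = 20% × −$14B = −$2.8B.
Δexcess reserves = Δreserves − Δrequired = −$94B − (−$2.8B) = -$91.2 billion.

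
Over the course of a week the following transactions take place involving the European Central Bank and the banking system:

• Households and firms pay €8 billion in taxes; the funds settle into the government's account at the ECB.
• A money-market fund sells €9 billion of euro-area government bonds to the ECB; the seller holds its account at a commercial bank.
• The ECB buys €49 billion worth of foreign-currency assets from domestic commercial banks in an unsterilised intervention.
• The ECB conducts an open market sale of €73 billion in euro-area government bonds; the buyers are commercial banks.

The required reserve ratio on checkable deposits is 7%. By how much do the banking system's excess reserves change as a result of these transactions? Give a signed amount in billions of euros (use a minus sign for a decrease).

-€23.07 billion

Government account inflow €8 billion: reserves −€8B, deposits −€8B.
Asset purchase (from non-banks) €9 billion: reserves +€9B, deposits +€9B.
FX purchase €49 billion: reserves +€49B, deposits 0.
OMO sale (to banks) €73 billion: reserves −€73B, deposits 0.
Totals: Δreserves = −€23B, Δdeposits = +€1B.
Δrequired reserves = 7% × +€1B = +€0.07B.
Δexcess reserves = Δreserves − Δrequired = −€23B − (+€0.07B) = -€23.07 billion.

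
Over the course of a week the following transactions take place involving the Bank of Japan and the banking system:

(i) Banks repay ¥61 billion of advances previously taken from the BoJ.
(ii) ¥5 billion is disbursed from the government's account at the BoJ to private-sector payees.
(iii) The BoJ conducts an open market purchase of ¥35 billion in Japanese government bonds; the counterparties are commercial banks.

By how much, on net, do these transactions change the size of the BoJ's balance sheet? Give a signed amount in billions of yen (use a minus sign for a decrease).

-¥26 billion

Discount-window repayment ¥61 billion: a BoJ asset is shed → −¥61B.
Government spending ¥5 billion: only the composition of liabilities changes → 0.
OMO purchase (from banks) ¥35 billion: a BoJ asset is acquired → +¥35B.
Net: −61 + 0 + 35 = -¥26 billion.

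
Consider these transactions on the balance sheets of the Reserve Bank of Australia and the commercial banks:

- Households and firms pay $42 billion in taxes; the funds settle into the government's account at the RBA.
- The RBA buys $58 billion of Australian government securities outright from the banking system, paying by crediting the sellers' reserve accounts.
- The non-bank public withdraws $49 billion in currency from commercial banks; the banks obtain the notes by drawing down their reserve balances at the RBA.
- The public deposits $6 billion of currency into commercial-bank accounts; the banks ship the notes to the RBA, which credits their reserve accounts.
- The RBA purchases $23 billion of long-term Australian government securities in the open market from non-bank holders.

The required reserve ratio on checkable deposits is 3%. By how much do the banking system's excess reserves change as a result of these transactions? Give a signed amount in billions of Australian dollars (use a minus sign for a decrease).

Government account inflow $42 billion: reserves −$42B, deposits −$42B.
OMO purchase (from banks) $58 billion: reserves +$58B, deposits 0.
Currency withdrawal $49 billion: reserves −$49B, deposits −$49B.
Currency deposit $6 billion: reserves +$6B, deposits +$6B.
Asset purchase (from non-banks) $23 billion: reserves +$23B, deposits +$23B.
Totals: Δreserves = −$4B, Δdeposits = −$62B.
Δrequired reserves = 3% × −$62B = −$1.86B.
Δexcess reserves = Δreserves − Δrequired = −$4B − (−$1.86B) = -$2.14 billion.

-$2.14 billion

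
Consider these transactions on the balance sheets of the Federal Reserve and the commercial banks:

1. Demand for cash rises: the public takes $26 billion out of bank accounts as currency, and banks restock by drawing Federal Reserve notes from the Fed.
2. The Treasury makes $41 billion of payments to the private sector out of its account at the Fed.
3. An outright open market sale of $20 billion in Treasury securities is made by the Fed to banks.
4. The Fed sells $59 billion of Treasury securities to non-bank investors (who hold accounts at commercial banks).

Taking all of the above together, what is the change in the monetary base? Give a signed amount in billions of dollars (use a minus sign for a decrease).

-$38 billion

Currency withdrawal $26 billion: just a shift between currency and reserves — both are base money → 0.
Government spending $41 billion: a non-base liability converts back to reserves → +$41B.
OMO sale (to banks) $20 billion: Fed balance sheet contracts → −$20B.
Asset sale (to non-banks) $59 billion: Fed balance sheet contracts → −$59B.
Net: 0 + 41 − 20 − 59 = -$38 billion.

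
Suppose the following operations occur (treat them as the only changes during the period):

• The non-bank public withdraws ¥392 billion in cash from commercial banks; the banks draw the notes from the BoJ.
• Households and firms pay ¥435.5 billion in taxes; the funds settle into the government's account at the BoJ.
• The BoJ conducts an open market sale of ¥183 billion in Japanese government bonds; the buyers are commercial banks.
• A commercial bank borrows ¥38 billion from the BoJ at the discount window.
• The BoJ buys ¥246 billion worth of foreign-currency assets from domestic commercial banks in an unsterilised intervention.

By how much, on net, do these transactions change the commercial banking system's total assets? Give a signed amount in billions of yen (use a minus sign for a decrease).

Currency withdrawal ¥392 billion: bank balance sheets shrink → −¥392B.
Government account inflow ¥435.5 billion: bank balance sheets shrink → −¥435.5B.
OMO sale (to banks) ¥183 billion: just an asset swap on bank balance sheets → 0.
Discount-window loan ¥38 billion: bank balance sheets expand → +¥38B.
FX purchase ¥246 billion: just an asset swap on bank balance sheets → 0.
Net: −392 − 435.5 + 0 + 38 + 0 = -¥789.5 billion.

-¥789.5 billion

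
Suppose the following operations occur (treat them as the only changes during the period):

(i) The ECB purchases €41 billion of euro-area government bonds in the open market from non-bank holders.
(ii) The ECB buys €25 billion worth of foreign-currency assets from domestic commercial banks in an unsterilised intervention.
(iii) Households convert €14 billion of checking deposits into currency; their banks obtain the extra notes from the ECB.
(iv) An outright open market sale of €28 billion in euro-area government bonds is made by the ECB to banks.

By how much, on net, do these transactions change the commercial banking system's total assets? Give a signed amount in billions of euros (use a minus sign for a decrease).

+€27 billion

ECB balance sheet:
  Assets:      Securities +€13B, Foreign assets +€25B
  Liabilities: Bank reserves +€24B, Currency in circulation +€14B
Commercial banking system:
  Assets:      Reserves at CB +€24B, Securities +€28B, Foreign assets −€25B
  Liabilities: Checkable deposits +€27B
Change in total bank assets = +€27 billion.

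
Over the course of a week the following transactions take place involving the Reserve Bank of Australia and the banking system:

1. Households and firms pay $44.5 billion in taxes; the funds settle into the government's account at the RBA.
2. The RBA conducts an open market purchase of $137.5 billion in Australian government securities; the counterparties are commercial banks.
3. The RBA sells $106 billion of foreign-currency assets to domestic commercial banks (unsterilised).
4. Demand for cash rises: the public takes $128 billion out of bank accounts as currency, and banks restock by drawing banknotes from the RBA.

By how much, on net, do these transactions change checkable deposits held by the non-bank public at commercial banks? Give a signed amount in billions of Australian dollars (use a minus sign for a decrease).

Government account inflow $44.5 billion: non-bank counterparties' bank balances fall → −$44.5B.
OMO purchase (from banks) $137.5 billion: the counterparty is a bank, so public deposits are unchanged → 0.
FX sale $106 billion: the counterparty is a bank, so public deposits are unchanged → 0.
Currency withdrawal $128 billion: non-bank counterparties' bank balances fall → −$128B.
Net: −44.5 + 0 + 0 − 128 = -$172.5 billion.

-$172.5 billion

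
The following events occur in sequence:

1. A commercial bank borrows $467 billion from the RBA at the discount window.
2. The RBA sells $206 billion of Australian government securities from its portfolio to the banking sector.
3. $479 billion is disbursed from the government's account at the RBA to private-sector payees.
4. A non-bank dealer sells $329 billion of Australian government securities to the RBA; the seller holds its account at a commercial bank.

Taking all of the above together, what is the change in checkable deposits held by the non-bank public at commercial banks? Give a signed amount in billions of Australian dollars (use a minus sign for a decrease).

+$808 billion

RBA balance sheet:
  Assets:      Securities +$123B, Loans to banks +$467B
  Liabilities: Bank reserves +$1069B, Government deposits −$479B
Commercial banking system:
  Assets:      Reserves at CB +$1069B, Securities +$206B
  Liabilities: Checkable deposits +$808B, Borrowings from CB +$467B
So the change in checkable deposits held by the non-bank public at commercial banks is +$808 billion.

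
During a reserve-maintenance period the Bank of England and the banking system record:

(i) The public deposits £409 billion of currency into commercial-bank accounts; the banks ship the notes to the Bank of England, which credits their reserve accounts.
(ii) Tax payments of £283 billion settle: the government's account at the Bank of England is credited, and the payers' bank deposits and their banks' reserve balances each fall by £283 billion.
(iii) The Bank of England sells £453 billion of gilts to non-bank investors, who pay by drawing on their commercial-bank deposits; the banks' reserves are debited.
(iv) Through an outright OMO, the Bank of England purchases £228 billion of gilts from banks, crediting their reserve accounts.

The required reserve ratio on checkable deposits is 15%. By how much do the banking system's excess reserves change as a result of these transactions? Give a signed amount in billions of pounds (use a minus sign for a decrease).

-£49.95 billion

Currency deposit £409 billion: reserves +£409B, deposits +£409B.
Government account inflow £283 billion: reserves −£283B, deposits −£283B.
Asset sale (to non-banks) £453 billion: reserves −£453B, deposits −£453B.
OMO purchase (from banks) £228 billion: reserves +£228B, deposits 0.
Totals: Δreserves = −£99B, Δdeposits = −£327B.
Δrequired reserves = 15% × −£327B = −£49.05B.
Δexcess reserves = Δreserves − Δrequired = −£99B − (−£49.05B) = -£49.95 billion.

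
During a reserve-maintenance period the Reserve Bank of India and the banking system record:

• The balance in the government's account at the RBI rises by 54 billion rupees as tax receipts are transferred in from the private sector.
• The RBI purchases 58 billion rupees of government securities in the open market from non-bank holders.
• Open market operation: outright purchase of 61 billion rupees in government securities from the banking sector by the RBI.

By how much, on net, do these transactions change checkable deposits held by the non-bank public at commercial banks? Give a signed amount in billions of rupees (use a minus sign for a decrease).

+4 billion

RBI balance sheet:
  Assets:      Securities +119B
  Liabilities: Bank reserves +65B, Government deposits +54B
Commercial banking system:
  Assets:      Reserves at CB +65B, Securities −61B
  Liabilities: Checkable deposits +4B
So the change in checkable deposits held by the non-bank public at commercial banks is +4 billion.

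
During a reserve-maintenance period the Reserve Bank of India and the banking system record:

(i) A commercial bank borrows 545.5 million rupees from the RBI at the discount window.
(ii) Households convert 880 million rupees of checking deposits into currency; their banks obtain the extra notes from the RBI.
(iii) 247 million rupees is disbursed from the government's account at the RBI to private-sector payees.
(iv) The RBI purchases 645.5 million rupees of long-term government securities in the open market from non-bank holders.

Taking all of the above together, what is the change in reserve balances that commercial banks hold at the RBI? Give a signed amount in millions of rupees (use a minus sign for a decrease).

+558 million

RBI balance sheet:
  Assets:      Securities +645.5M, Loans to banks +545.5M
  Liabilities: Bank reserves +558M, Currency in circulation +880M, Government deposits −247M
Commercial banking system:
  Assets:      Reserves at CB +558M
  Liabilities: Checkable deposits +12.5M, Borrowings from CB +545.5M
So the change in reserve balances that commercial banks hold at the RBI is +558 million.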